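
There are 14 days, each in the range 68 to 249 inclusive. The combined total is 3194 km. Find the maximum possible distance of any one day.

To make one day as large as possible, make the other 13 as small as possible.
The other 13 contribute at least 13 × 68 = 884, leaving at most 3194 − 884 = 2310.
But each day is capped at 249, so the maximum is 249.
Achievable: one at 249 and the other 13 totalling 2945, which fits since 13 × 68 ≤ 2945 ≤ 13 × 249.

249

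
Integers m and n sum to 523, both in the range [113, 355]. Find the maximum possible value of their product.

For a fixed sum, the product mn is largest when m and n are as close as possible.
Taking m = 261 and n = 262 (both in [113, 355]) gives mn = 68382.

68382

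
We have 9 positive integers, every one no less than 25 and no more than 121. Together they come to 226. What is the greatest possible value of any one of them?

26

Maximizing one value means minimizing the remaining 8.
The other 8 contribute at least 8 × 25 = 200, leaving at most 226 − 200 = 26.
Since 26 ≤ 121, this is achievable: one at 26 and 8 at 25.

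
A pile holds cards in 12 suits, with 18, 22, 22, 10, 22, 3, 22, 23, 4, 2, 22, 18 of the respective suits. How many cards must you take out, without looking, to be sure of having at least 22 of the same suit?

In the worst case you take as many as possible of each suit without reaching 22: 18 + 21 + 21 + 10 + 21 + 3 + 21 + 21 + 4 + 2 + 21 + 18 = 181.
The next one must give 22 of some suit, so 181 + 1 = 182.

182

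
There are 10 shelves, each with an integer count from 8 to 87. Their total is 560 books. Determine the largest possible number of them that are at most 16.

Each value at 16 or below falls at least 87 − 16 = 71 short of the ceiling 87.
The ceiling total is 10 × 87 = 870, and we need 560, so at most ⌊(870 − 560)/71⌋ = 4 can be that low.
k = 4 is achieved by 4 values at 16 and 6 at 87, total 586; lower one of the 87's by 26 (still > 16) to reach 560.

4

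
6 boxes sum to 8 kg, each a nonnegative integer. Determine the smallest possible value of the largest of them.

The average is 8/6 > 1, so not all 6 can be 1 or less; the largest is ≥ 2.
Equality holds with 2 values of 2 and 4 values of 1.

2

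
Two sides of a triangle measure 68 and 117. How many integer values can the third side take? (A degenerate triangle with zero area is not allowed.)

The triangle inequality gives |68 − 117| < c < 68 + 117, i.e. 49 < c < 185.
So c can be any integer from 50 to 184: 135 values.

135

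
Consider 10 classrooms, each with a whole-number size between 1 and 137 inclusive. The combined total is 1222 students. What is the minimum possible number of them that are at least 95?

Each value short of 95 is at most 94, costing at least 137 − 94 = 43 against the maximum total of 1370.
We can afford to lose at most 1370 − 1222 = 148, so at most ⌊148/43⌋ = 3 fall short, and at least 7 are ≥ 95.
Exactly 7 works: 7 values at 137 and 3 at 94 total 1241; lower one of the high values by 19 (still ≥ 95) to hit 1222.

7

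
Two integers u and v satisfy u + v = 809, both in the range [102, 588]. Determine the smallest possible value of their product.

129948

Since u + v is fixed, pushing one of them to its bound minimizes the product.
The extreme feasible split is u = 221, v = 588, giving uv = 129948.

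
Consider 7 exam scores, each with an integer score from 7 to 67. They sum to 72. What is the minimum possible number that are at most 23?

Let j be the number exceeding 23. Then the total is ≥ 24·j + 7·(7 − j) = 49 + 17j.
So 17j ≤ 23 and j ≤ 1; hence at least 7 − 1 = 6 are ≤ 23.
Exactly 6 works: 6 values at 7 and 1 at 24 total 66; raise one of the low values by 6 (still ≤ 23) to hit 72.

6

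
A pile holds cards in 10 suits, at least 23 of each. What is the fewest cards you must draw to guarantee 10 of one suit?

91

In the worst case you draw 9 of each of the 10 suits: 10 × 9 = 90.
One more forces 10 of some suit, so 90 + 1 = 91.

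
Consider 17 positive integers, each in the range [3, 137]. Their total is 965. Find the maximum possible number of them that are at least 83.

With k values at 83 or above and the rest at least 3, the sum is at least 51 + 80k.
Since the sum is 965, we need 80k ≤ 914, i.e. k ≤ 11.
k = 11 is achieved by 11 values at 83 and 6 at 3, total 931; add 34 to one value (staying below 83) to reach 965.

11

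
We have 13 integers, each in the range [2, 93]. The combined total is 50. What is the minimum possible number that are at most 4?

If only k of them are at most 4, the other 13 − k are at least 5, so the total is at least (13 − k)·5 + k·2.
This is ≤ 50, so (13 − k)·5 + 2k ≤ 50, which gives k ≥ 5.
Exactly 5 works: 5 values at 2 and 8 at 5 total 50.

5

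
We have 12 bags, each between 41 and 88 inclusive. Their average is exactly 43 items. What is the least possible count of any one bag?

41

Minimizing one value means maximizing the remaining 11.
The total is 12 × 43 = 516.
The other 11 can take up 11 × 88 = 968 ≥ 516 − 41, so one bag can sit at its floor of 41.
Achievable: one at 41 and the other 11 totalling 475, which fits since 11 × 41 ≤ 475 ≤ 11 × 88.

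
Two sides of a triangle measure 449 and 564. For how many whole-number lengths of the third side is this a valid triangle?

The triangle inequality gives |449 − 564| < c < 449 + 564, i.e. 115 < c < 1013.
So c can be any integer from 116 to 1012: 897 values.

897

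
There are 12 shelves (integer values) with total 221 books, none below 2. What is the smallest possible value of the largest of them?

Some value must be at least ⌈221/12⌉ = 19, since 12 × 18 = 216 < 221.
Equality holds with 5 values of 19 and 7 values of 18.

19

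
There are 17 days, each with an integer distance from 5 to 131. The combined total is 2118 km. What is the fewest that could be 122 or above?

If only k of them are at least 122, the other 17 − k are at most 121, so the total is at most k·131 + (17 − k)·121.
This must reach 2118, so k·131 + (17 − k)·121 ≥ 2118, giving k ≥ 7.
Exactly 7 works: 7 values at 131 and 10 at 121 total 2127; lower one of the high values by 9 (still ≥ 122) to hit 2118.

7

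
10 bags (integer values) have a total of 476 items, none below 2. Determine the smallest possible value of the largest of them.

The average is 476/10 > 47, so not all 10 can be 47 or less; the largest is ≥ 48.
Achievable: 6 of them at 48 and 4 at 47 total 476.

48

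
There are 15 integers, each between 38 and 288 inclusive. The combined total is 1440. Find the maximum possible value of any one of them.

To make one integer as large as possible, make the other 14 as small as possible.
The other 14 contribute at least 14 × 38 = 532, leaving at most 1440 − 532 = 908.
But each integer is capped at 288, so the maximum is 288.
Achievable: one at 288 and the other 14 totalling 1152, which fits since 14 × 38 ≤ 1152 ≤ 14 × 288.

288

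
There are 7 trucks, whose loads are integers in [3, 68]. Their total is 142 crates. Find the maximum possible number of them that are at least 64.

1

With k values at 64 or above and the rest at least 3, the sum is at least 21 + 61k.
Since the sum is 142, we need 61k ≤ 121, i.e. k ≤ 1.
k = 1 is achieved by 1 value at 64 and 6 at 3, total 82; add 60 to one value (staying below 64) to reach 142.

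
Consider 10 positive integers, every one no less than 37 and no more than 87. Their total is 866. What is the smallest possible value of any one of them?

To make one integer as small as possible, make the other 9 as large as possible.
The other 9 contribute at most 9 × 87 = 783, leaving at least 866 − 783 = 83.
Since 83 ≥ 37, this is achievable: one at 83 and 9 at 87.

83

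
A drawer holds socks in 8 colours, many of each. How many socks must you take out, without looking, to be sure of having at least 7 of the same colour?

In the worst case you draw 6 of each of the 8 colours: 8 × 6 = 48.
One more forces 7 of some colour, so 48 + 1 = 49.

49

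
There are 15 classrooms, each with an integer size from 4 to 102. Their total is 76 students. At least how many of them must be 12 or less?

Let j be the number exceeding 12. Then the total is ≥ 13·j + 4·(15 − j) = 60 + 9j.
So 9j ≤ 16 and j ≤ 1; hence at least 15 − 1 = 14 are ≤ 12.
Exactly 14 works: 14 values at 4 and 1 at 13 total 69; raise one of the low values by 7 (still ≤ 12) to hit 76.

14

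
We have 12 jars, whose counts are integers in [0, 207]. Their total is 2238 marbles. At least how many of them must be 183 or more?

3

Each value short of 183 is at most 182, costing at least 207 − 182 = 25 against the maximum total of 2484.
We can afford to lose at most 2484 − 2238 = 246, so at most ⌊246/25⌋ = 9 fall short, and at least 3 are ≥ 183.
Exactly 3 works: 3 values at 207 and 9 at 182 total 2259; lower one of the high values by 21 (still ≥ 183) to hit 2238.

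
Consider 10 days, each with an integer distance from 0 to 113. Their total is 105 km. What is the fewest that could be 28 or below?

If only k of them are at most 28, the other 10 − k are at least 29, so the total is at least (10 − k)·29 + k·0.
This is ≤ 105, so (10 − k)·29 + 0k ≤ 105, which gives k ≥ 7.
Exactly 7 works: 7 values at 0 and 3 at 29 total 87; raise one of the low values by 18 (still ≤ 28) to hit 105.

7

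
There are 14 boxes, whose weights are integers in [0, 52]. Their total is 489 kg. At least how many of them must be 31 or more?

4

If only k of them are at least 31, the other 14 − k are at most 30, so the total is at most k·52 + (14 − k)·30.
This must reach 489, so k·52 + (14 − k)·30 ≥ 489, giving k ≥ 4.
Exactly 4 works: 4 values at 52 and 10 at 30 total 508; lower one of the high values by 19 (still ≥ 31) to hit 489.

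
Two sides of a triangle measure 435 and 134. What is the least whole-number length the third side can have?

The third side must exceed |435 − 134| = 301.
The smallest integer above 301 is 302.

302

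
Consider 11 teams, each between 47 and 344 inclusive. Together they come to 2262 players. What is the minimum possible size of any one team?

To make one team as small as possible, make the other 10 as large as possible.
The other 10 can take up 10 × 344 = 3440 ≥ 2262 − 47, so one team can sit at its floor of 47.
Achievable: one at 47 and the other 10 totalling 2215, which fits since 10 × 47 ≤ 2215 ≤ 10 × 344.

47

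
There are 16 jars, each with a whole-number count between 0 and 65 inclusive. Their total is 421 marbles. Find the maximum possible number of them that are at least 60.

If k of the values are ≥ 60, the total is ≥ 60k + 0(16 − k).
Setting 60k + 0(16 − k) ≤ 421 gives 60k ≤ 421, so k ≤ 7.
k = 7 is achieved by 7 values at 60 and 9 at 0, total 420; add 1 to one value (staying below 60) to reach 421.

7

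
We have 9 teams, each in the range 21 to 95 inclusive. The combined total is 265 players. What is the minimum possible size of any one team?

To make one team as small as possible, make the other 8 as large as possible.
The other 8 can take up 8 × 95 = 760 ≥ 265 − 21, so one team can sit at its floor of 21.
Achievable: one at 21 and the other 8 totalling 244, which fits since 8 × 21 ≤ 244 ≤ 8 × 95.

21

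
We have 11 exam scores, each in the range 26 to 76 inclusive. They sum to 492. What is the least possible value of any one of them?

26

To make one score as small as possible, make the other 10 as large as possible.
The other 10 can take up 10 × 76 = 760 ≥ 492 − 26, so one score can sit at its floor of 26.
Achievable: one at 26 and the other 10 totalling 466, which fits since 10 × 26 ≤ 466 ≤ 10 × 76.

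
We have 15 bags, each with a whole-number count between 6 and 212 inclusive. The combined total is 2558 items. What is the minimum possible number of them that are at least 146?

6

If only k of them are at least 146, the other 15 − k are at most 145, so the total is at most k·212 + (15 − k)·145.
This must reach 2558, so k·212 + (15 − k)·145 ≥ 2558, giving k ≥ 6.
Exactly 6 works: 6 values at 212 and 9 at 145 total 2577; lower one of the high values by 19 (still ≥ 146) to hit 2558.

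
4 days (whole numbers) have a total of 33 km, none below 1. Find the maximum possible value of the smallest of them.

8

If every one of the 4 were at least 9, the total would be at least 4 × 9 = 36 > 33.
Equality holds with 3 values of 8 and 1 value of 9.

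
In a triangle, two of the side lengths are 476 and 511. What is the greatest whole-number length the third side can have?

986

The third side must be less than 476 + 511 = 987.
The largest integer below 987 is 986.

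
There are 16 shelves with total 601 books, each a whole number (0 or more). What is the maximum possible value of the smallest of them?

37

If every one of the 16 were at least 38, the total would be at least 16 × 38 = 608 > 601.
Achievable: 7 of them at 37 and 9 at 38 total 601.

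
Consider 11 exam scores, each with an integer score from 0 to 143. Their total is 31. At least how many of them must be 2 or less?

Each value above 2 is at least 3, contributing at least 3 − 0 = 3 above the floor 0.
The sum exceeds the floor total 0 by 31, so at most ⌊31/3⌋ = 10 exceed 2, and at least 1 are ≤ 2.
Exactly 1 works: 1 value at 0 and 10 at 3 total 30; raise one of the low values by 1 (still ≤ 2) to hit 31.

1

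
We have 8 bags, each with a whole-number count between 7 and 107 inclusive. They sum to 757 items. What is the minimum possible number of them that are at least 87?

Suppose at most 8 − j of them reach 87; then j values are ≤ 86 and the rest ≤ 107.
The total is then ≤ 86·j + 107·(8 − j) = 856 − 21j. For this to be ≥ 757 we need j ≤ 4, so at least 8 − 4 = 4 must reach 87.
Exactly 4 works: 4 values at 107 and 4 at 86 total 772; lower one of the high values by 15 (still ≥ 87) to hit 757.

4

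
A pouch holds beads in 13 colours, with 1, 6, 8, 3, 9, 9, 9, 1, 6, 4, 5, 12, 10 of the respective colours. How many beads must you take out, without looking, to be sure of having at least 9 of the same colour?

In the worst case you take as many as possible of each colour without reaching 9: 1 + 6 + 8 + 3 + 8 + 8 + 8 + 1 + 6 + 4 + 5 + 8 + 8 = 74.
The next one must give 9 of some colour, so 74 + 1 = 75.

75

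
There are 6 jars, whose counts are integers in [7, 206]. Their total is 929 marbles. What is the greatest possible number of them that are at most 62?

Suppose k of them are at most 62. Those contribute at most 62 each and the rest at most 206 each.
So the total is at most 62k + 206(6 − k) = 1236 − 144k. This must still be ≥ 929, so k ≤ 2.
k = 2 is achieved by 2 values at 62 and 4 at 206, total 948; lower one of the 206's by 19 (still > 62) to reach 929.

2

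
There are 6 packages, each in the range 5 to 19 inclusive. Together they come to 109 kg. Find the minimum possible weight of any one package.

14

To make one package as small as possible, make the other 5 as large as possible.
The other 5 contribute at most 5 × 19 = 95, leaving at least 109 − 95 = 14.
Since 14 ≥ 5, this is achievable: one at 14 and 5 at 19.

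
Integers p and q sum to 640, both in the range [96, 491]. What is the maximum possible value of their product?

For a fixed sum, the product pq is largest when p and q are as close as possible.
Taking p = 320 and q = 320 (both in [96, 491]) gives pq = 102400.

102400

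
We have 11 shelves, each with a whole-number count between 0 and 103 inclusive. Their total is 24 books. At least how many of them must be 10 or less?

9

Let j be the number exceeding 10. Then the total is ≥ 11·j + 0·(11 − j) = 0 + 11j.
So 11j ≤ 24 and j ≤ 2; hence at least 11 − 2 = 9 are ≤ 10.
Exactly 9 works: 9 values at 0 and 2 at 11 total 22; raise one of the low values by 2 (still ≤ 10) to hit 24.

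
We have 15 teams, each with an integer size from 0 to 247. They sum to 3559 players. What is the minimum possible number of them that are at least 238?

1

If only k of them are at least 238, the other 15 − k are at most 237, so the total is at most k·247 + (15 − k)·237.
This must reach 3559, so k·247 + (15 − k)·237 ≥ 3559, giving k ≥ 1.
Exactly 1 works: 1 value at 247 and 14 at 237 total 3565; lower one of the high values by 6 (still ≥ 238) to hit 3559.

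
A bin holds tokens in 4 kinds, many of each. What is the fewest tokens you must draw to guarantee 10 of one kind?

37

You could draw 9 of every kind without reaching 10 of any — 36 in all.
One more forces 10 of some kind, so 36 + 1 = 37.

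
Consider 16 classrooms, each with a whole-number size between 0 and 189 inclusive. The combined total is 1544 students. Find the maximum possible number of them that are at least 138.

11

If k of the values are ≥ 138, the total is ≥ 138k + 0(16 − k).
Setting 138k + 0(16 − k) ≤ 1544 gives 138k ≤ 1544, so k ≤ 11.
k = 11 is achieved by 11 values at 138 and 5 at 0, total 1518; add 26 to one value (staying below 138) to reach 1544.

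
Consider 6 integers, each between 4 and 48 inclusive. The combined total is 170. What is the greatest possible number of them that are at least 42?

3

Suppose k of them are at least 42. Those contribute at least 42 each and the other 6 − k at least 4 each.
So the total is at least 42k + 4(6 − k) = 24 + 38k. This must be ≤ 170, giving k ≤ 3.
k = 3 is achieved by 3 values at 42 and 3 at 4, total 138; add 32 to one value (staying below 42) to reach 170.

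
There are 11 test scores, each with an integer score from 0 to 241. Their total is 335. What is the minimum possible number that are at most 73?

7

If only k of them are at most 73, the other 11 − k are at least 74, so the total is at least (11 − k)·74 + k·0.
This is ≤ 335, so (11 − k)·74 + 0k ≤ 335, which gives k ≥ 7.
Exactly 7 works: 7 values at 0 and 4 at 74 total 296; raise one of the low values by 39 (still ≤ 73) to hit 335.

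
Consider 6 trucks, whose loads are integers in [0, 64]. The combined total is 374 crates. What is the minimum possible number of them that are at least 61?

If only k of them are at least 61, the other 6 − k are at most 60, so the total is at most k·64 + (6 − k)·60.
This must reach 374, so k·64 + (6 − k)·60 ≥ 374, giving k ≥ 4.
Exactly 4 works: 4 values at 64 and 2 at 60 total 376; lower one of the high values by 2 (still ≥ 61) to hit 374.

4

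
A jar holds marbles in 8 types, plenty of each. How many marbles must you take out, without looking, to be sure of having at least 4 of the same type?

25

In the worst case you draw 3 of each of the 8 types: 8 × 3 = 24.
One more forces 4 of some type, so 24 + 1 = 25.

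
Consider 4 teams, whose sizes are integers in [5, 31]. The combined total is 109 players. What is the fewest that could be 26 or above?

2

If only k of them are at least 26, the other 4 − k are at most 25, so the total is at most k·31 + (4 − k)·25.
This must reach 109, so k·31 + (4 − k)·25 ≥ 109, giving k ≥ 2.
Exactly 2 works: 2 values at 31 and 2 at 25 total 112; lower one of the high values by 3 (still ≥ 26) to hit 109.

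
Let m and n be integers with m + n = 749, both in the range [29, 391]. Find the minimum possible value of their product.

139978

For a fixed sum, mn is smallest when m and n are as far apart as possible.
The extreme feasible split is m = 358, n = 391, giving mn = 139978.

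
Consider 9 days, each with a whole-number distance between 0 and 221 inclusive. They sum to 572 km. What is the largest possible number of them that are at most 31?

7

Suppose k of them are at most 31. Those contribute at most 31 each and the rest at most 221 each.
So the total is at most 31k + 221(9 − k) = 1989 − 190k. This must still be ≥ 572, so k ≤ 7.
k = 7 is achieved by 7 values at 31 and 2 at 221, total 659; lower one of the 221's by 87 (still > 31) to reach 572.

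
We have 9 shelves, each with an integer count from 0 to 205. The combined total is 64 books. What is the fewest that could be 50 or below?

Each value above 50 is at least 51, contributing at least 51 − 0 = 51 above the floor 0.
The sum exceeds the floor total 0 by 64, so at most ⌊64/51⌋ = 1 exceed 50, and at least 8 are ≤ 50.
Exactly 8 works: 8 values at 0 and 1 at 51 total 51; raise one of the low values by 13 (still ≤ 50) to hit 64.

8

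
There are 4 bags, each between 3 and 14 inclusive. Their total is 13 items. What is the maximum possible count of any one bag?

Maximizing one value means minimizing the remaining 3.
The other 3 contribute at least 3 × 3 = 9, leaving at most 13 − 9 = 4.
Since 4 ≤ 14, this is achievable: one at 4 and 3 at 3.

4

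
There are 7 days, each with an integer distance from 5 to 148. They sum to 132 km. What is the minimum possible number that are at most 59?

Each value above 59 is at least 60, contributing at least 60 − 5 = 55 above the floor 5.
The sum exceeds the floor total 35 by 97, so at most ⌊97/55⌋ = 1 exceed 59, and at least 6 are ≤ 59.
Exactly 6 works: 6 values at 5 and 1 at 60 total 90; raise one of the low values by 42 (still ≤ 59) to hit 132.

6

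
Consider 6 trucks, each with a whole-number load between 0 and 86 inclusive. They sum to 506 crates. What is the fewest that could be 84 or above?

If only k of them are at least 84, the other 6 − k are at most 83, so the total is at most k·86 + (6 − k)·83.
This must reach 506, so k·86 + (6 − k)·83 ≥ 506, giving k ≥ 3.
Exactly 3 works: 3 values at 86 and 3 at 83 total 507; lower one of the high values by 1 (still ≥ 84) to hit 506.

3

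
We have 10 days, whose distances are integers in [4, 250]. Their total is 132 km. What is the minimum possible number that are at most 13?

If only k of them are at most 13, the other 10 − k are at least 14, so the total is at least (10 − k)·14 + k·4.
This is ≤ 132, so (10 − k)·14 + 4k ≤ 132, which gives k ≥ 1.
Exactly 1 works: 1 value at 4 and 9 at 14 total 130; raise one of the low values by 2 (still ≤ 13) to hit 132.

1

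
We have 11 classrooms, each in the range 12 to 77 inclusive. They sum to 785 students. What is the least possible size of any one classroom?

To make one classroom as small as possible, make the other 10 as large as possible.
The other 10 contribute at most 10 × 77 = 770, leaving at least 785 − 770 = 15.
Since 15 ≥ 12, this is achievable: one at 15 and 10 at 77.

15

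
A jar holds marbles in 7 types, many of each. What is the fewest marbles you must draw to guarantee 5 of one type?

You could draw 4 of every type without reaching 5 of any — 28 in all.
One more forces 5 of some type, so 28 + 1 = 29.

29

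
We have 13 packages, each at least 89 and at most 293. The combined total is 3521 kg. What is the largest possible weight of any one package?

293

Maximizing one value means minimizing the remaining 12.
The other 12 contribute at least 12 × 89 = 1068, leaving at most 3521 − 1068 = 2453.
But each package is capped at 293, so the maximum is 293.
Achievable: one at 293 and the other 12 totalling 3228, which fits since 12 × 89 ≤ 3228 ≤ 12 × 293.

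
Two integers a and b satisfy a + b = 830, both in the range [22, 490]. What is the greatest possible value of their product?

172225

With a + b fixed, ab peaks when the two are closest together.
Taking a = 415 and b = 415 (both in [22, 490]) gives ab = 172225.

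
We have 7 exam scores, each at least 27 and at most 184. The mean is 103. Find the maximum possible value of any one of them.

Maximizing one value means minimizing the remaining 6.
The total is 7 × 103 = 721.
The other 6 contribute at least 6 × 27 = 162, leaving at most 721 − 162 = 559.
But each score is capped at 184, so the maximum is 184.
Achievable: one at 184 and the other 6 totalling 537, which fits since 6 × 27 ≤ 537 ≤ 6 × 184.

184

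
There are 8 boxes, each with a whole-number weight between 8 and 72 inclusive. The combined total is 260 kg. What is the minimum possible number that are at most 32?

If only k of them are at most 32, the other 8 − k are at least 33, so the total is at least (8 − k)·33 + k·8.
This is ≤ 260, so (8 − k)·33 + 8k ≤ 260, which gives k ≥ 1.
Exactly 1 works: 1 value at 8 and 7 at 33 total 239; raise one of the low values by 21 (still ≤ 32) to hit 260.

1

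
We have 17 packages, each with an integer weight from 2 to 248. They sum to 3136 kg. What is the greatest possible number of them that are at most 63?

5

Each value at 63 or below falls at least 248 − 63 = 185 short of the ceiling 248.
The ceiling total is 17 × 248 = 4216, and we need 3136, so at most ⌊(4216 − 3136)/185⌋ = 5 can be that low.
k = 5 is achieved by 5 values at 63 and 12 at 248, total 3291; lower one of the 248's by 155 (still > 63) to reach 3136.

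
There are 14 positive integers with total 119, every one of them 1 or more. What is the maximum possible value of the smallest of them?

The 14 values sum to 119, so their minimum is at most ⌊119/14⌋ = 8.
Achievable: 7 of them at 8 and 7 at 9 total 119.

8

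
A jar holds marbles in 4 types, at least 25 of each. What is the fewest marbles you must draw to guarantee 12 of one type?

In the worst case you draw 11 of each of the 4 types: 4 × 11 = 44.
One more forces 12 of some type, so 44 + 1 = 45.

45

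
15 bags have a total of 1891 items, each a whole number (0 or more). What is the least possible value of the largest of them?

127

If every one of the 15 were at most 126, the total would be at most 15 × 126 = 1890 < 1891.
Equality holds with 1 value of 127 and 14 values of 126.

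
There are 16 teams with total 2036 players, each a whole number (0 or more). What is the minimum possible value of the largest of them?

The average is 2036/16 > 127, so not all 16 can be 127 or less; the largest is ≥ 128.
Achievable: 4 of them at 128 and 12 at 127 total 2036.

128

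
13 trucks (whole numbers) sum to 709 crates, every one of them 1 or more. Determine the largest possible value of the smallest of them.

54

The average is 709/13 < 55, so some value is ≤ 54.
Achievable: 6 of them at 54 and 7 at 55 total 709.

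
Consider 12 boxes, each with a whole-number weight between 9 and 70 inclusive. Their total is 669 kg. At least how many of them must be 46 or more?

Suppose at most 12 − j of them reach 46; then j values are ≤ 45 and the rest ≤ 70.
The total is then ≤ 45·j + 70·(12 − j) = 840 − 25j. For this to be ≥ 669 we need j ≤ 6, so at least 12 − 6 = 6 must reach 46.
Exactly 6 works: 6 values at 70 and 6 at 45 total 690; lower one of the high values by 21 (still ≥ 46) to hit 669.

6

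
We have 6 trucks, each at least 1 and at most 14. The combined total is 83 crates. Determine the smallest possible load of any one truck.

13

Minimizing one value means maximizing the remaining 5.
The other 5 contribute at most 5 × 14 = 70, leaving at least 83 − 70 = 13.
Since 13 ≥ 1, this is achievable: one at 13 and 5 at 14.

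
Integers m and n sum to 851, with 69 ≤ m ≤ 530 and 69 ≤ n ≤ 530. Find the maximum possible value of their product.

181050

For a fixed sum, the product mn is largest when m and n are as close as possible.
Taking m = 425 and n = 426 (both in [69, 530]) gives mn = 181050.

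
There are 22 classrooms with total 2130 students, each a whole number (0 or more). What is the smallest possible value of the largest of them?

97

The 22 values sum to 2130, so their maximum is at least ⌈2130/22⌉ = 97.
Equality holds with 18 values of 97 and 4 values of 96.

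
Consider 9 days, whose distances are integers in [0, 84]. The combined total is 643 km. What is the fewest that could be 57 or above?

Suppose at most 9 − j of them reach 57; then j values are ≤ 56 and the rest ≤ 84.
The total is then ≤ 56·j + 84·(9 − j) = 756 − 28j. For this to be ≥ 643 we need j ≤ 4, so at least 9 − 4 = 5 must reach 57.
Exactly 5 works: 5 values at 84 and 4 at 56 total 644; lower one of the high values by 1 (still ≥ 57) to hit 643.

5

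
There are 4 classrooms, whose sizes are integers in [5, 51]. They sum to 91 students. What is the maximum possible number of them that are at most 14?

3

Suppose k of them are at most 14. Those contribute at most 14 each and the rest at most 51 each.
So the total is at most 14k + 51(4 − k) = 204 − 37k. This must still be ≥ 91, so k ≤ 3.
k = 3 is achieved by 3 values at 14 and 1 at 51, total 93; lower one of the 51's by 2 (still > 14) to reach 91.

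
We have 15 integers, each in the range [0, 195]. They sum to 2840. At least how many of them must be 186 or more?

7

Each value short of 186 is at most 185, costing at least 195 − 185 = 10 against the maximum total of 2925.
We can afford to lose at most 2925 − 2840 = 85, so at most ⌊85/10⌋ = 8 fall short, and at least 7 are ≥ 186.
Exactly 7 works: 7 values at 195 and 8 at 185 total 2845; lower one of the high values by 5 (still ≥ 186) to hit 2840.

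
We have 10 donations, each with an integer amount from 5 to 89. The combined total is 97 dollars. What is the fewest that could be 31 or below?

9

Each value above 31 is at least 32, contributing at least 32 − 5 = 27 above the floor 5.
The sum exceeds the floor total 50 by 47, so at most ⌊47/27⌋ = 1 exceed 31, and at least 9 are ≤ 31.
Exactly 9 works: 9 values at 5 and 1 at 32 total 77; raise one of the low values by 20 (still ≤ 31) to hit 97.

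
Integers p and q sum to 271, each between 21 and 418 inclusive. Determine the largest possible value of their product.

18360

For a fixed sum, the product pq is largest when p and q are as close as possible.
Taking p = 135 and q = 136 (both in [21, 418]) gives pq = 18360.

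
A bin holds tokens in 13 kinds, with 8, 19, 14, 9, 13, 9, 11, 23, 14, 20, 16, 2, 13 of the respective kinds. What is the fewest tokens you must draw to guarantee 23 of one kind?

In the worst case you take as many as possible of each kind without reaching 23: 8 + 19 + 14 + 9 + 13 + 9 + 11 + 22 + 14 + 20 + 16 + 2 + 13 = 170.
The next one must give 23 of some kind, so 170 + 1 = 171.

171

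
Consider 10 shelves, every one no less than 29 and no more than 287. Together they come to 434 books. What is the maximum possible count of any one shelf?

Maximizing one value means minimizing the remaining 9.
The other 9 contribute at least 9 × 29 = 261, leaving at most 434 − 261 = 173.
Since 173 ≤ 287, this is achievable: one at 173 and 9 at 29.

173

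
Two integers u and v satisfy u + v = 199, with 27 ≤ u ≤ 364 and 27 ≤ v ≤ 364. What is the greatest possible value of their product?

For a fixed sum, the product uv is largest when u and v are as close as possible.
Taking u = 99 and v = 100 (both in [27, 364]) gives uv = 9900.

9900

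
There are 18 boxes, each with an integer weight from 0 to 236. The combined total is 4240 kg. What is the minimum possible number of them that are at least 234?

16

If only k of them are at least 234, the other 18 − k are at most 233, so the total is at most k·236 + (18 − k)·233.
This must reach 4240, so k·236 + (18 − k)·233 ≥ 4240, giving k ≥ 16.
Exactly 16 works: 16 values at 236 and 2 at 233 total 4242; lower one of the high values by 2 (still ≥ 234) to hit 4240.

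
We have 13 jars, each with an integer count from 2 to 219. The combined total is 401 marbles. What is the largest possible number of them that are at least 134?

2

With k values at 134 or above and the rest at least 2, the sum is at least 26 + 132k.
Since the sum is 401, we need 132k ≤ 375, i.e. k ≤ 2.
k = 2 is achieved by 2 values at 134 and 11 at 2, total 290; add 111 to one value (staying below 134) to reach 401.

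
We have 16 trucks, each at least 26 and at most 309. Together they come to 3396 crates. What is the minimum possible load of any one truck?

To make one truck as small as possible, make the other 15 as large as possible.
The other 15 can take up 15 × 309 = 4635 ≥ 3396 − 26, so one truck can sit at its floor of 26.
Achievable: one at 26 and the other 15 totalling 3370, which fits since 15 × 26 ≤ 3370 ≤ 15 × 309.

26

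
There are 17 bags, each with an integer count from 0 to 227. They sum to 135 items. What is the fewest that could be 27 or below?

Each value above 27 is at least 28, contributing at least 28 − 0 = 28 above the floor 0.
The sum exceeds the floor total 0 by 135, so at most ⌊135/28⌋ = 4 exceed 27, and at least 13 are ≤ 27.
Exactly 13 works: 13 values at 0 and 4 at 28 total 112; raise one of the low values by 23 (still ≤ 27) to hit 135.

13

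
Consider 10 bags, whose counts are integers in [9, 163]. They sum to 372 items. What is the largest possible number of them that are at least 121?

Suppose k of them are at least 121. Those contribute at least 121 each and the other 10 − k at least 9 each.
So the total is at least 121k + 9(10 − k) = 90 + 112k. This must be ≤ 372, giving k ≤ 2.
k = 2 is achieved by 2 values at 121 and 8 at 9, total 314; add 58 to one value (staying below 121) to reach 372.

2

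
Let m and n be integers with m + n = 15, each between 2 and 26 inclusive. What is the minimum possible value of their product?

For a fixed sum, mn is smallest when m and n are as far apart as possible.
The extreme feasible split is m = 2, n = 13, giving mn = 26.

26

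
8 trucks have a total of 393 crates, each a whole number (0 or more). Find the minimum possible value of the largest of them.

50

The average is 393/8 > 49, so not all 8 can be 49 or less; the largest is ≥ 50.
Equality holds with 1 value of 50 and 7 values of 49.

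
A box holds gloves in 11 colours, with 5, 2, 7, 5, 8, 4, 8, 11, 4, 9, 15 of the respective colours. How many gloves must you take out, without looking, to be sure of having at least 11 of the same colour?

73

In the worst case you take as many as possible of each colour without reaching 11: 5 + 2 + 7 + 5 + 8 + 4 + 8 + 10 + 4 + 9 + 10 = 72.
The next one must give 11 of some colour, so 72 + 1 = 73.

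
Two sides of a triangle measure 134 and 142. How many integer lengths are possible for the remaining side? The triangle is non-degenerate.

267

The triangle inequality gives |134 − 142| < c < 134 + 142, i.e. 8 < c < 276.
So c can be any integer from 9 to 275: 267 values.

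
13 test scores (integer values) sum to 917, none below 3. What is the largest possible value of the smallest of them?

The 13 values sum to 917, so their minimum is at most ⌊917/13⌋ = 70.
Achievable: 6 of them at 70 and 7 at 71 total 917.

70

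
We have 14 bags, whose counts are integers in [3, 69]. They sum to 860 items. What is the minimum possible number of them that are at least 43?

Each value short of 43 is at most 42, costing at least 69 − 42 = 27 against the maximum total of 966.
We can afford to lose at most 966 − 860 = 106, so at most ⌊106/27⌋ = 3 fall short, and at least 11 are ≥ 43.
Exactly 11 works: 11 values at 69 and 3 at 42 total 885; lower one of the high values by 25 (still ≥ 43) to hit 860.

11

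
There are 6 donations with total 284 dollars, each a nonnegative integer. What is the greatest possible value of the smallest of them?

47

The average is 284/6 < 48, so some value is ≤ 47.
Achievable: 4 of them at 47 and 2 at 48 total 284.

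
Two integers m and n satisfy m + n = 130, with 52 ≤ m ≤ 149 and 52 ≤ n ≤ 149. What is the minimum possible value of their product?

For a fixed sum, mn is smallest when m and n are as far apart as possible.
The extreme feasible split is m = 52, n = 78, giving mn = 4056.

4056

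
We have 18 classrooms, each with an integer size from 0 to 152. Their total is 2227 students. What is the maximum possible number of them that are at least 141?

15

Suppose k of them are at least 141. Those contribute at least 141 each and the other 18 − k at least 0 each.
So the total is at least 141k + 0(18 − k) = 0 + 141k. This must be ≤ 2227, giving k ≤ 15.
k = 15 is achieved by 15 values at 141 and 3 at 0, total 2115; add 112 to one value (staying below 141) to reach 2227.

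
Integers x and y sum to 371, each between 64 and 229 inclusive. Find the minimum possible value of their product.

Since x + y is fixed, pushing one of them to its bound minimizes the product.
The extreme feasible split is x = 142, y = 229, giving xy = 32518.

32518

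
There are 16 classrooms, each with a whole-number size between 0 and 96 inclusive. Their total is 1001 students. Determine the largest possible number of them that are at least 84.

If k of the values are ≥ 84, the total is ≥ 84k + 0(16 − k).
Setting 84k + 0(16 − k) ≤ 1001 gives 84k ≤ 1001, so k ≤ 11.
k = 11 is achieved by 11 values at 84 and 5 at 0, total 924; add 77 to one value (staying below 84) to reach 1001.

11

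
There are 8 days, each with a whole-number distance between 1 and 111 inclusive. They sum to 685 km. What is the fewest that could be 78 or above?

3

Each value short of 78 is at most 77, costing at least 111 − 77 = 34 against the maximum total of 888.
We can afford to lose at most 888 − 685 = 203, so at most ⌊203/34⌋ = 5 fall short, and at least 3 are ≥ 78.
Exactly 3 works: 3 values at 111 and 5 at 77 total 718; lower one of the high values by 33 (still ≥ 78) to hit 685.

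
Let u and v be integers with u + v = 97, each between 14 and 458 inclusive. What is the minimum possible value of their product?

1162

For a fixed sum, uv is smallest when u and v are as far apart as possible.
At the endpoint u = 14, v = 97 − 14 = 83, so uv = 14 × 83 = 1162.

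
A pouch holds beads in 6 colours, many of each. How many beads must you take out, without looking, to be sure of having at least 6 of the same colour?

You could draw 5 of every colour without reaching 6 of any — 30 in all.
One more forces 6 of some colour, so 30 + 1 = 31.

31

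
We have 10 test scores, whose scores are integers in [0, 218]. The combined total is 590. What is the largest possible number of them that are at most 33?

8

Suppose k of them are at most 33. Those contribute at most 33 each and the rest at most 218 each.
So the total is at most 33k + 218(10 − k) = 2180 − 185k. This must still be ≥ 590, so k ≤ 8.
k = 8 is achieved by 8 values at 33 and 2 at 218, total 700; lower one of the 218's by 110 (still > 33) to reach 590.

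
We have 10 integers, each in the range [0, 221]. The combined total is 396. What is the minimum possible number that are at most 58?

Let j be the number exceeding 58. Then the total is ≥ 59·j + 0·(10 − j) = 0 + 59j.
So 59j ≤ 396 and j ≤ 6; hence at least 10 − 6 = 4 are ≤ 58.
Exactly 4 works: 4 values at 0 and 6 at 59 total 354; raise one of the low values by 42 (still ≤ 58) to hit 396.

4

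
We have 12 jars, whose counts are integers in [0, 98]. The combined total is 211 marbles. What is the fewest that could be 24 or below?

If only k of them are at most 24, the other 12 − k are at least 25, so the total is at least (12 − k)·25 + k·0.
This is ≤ 211, so (12 − k)·25 + 0k ≤ 211, which gives k ≥ 4.
Exactly 4 works: 4 values at 0 and 8 at 25 total 200; raise one of the low values by 11 (still ≤ 24) to hit 211.

4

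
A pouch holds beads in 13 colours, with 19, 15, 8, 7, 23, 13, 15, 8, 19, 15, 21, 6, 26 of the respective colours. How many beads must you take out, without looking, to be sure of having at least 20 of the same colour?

183

In the worst case you take as many as possible of each colour without reaching 20: 19 + 15 + 8 + 7 + 19 + 13 + 15 + 8 + 19 + 15 + 19 + 6 + 19 = 182.
The next one must give 20 of some colour, so 182 + 1 = 183.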